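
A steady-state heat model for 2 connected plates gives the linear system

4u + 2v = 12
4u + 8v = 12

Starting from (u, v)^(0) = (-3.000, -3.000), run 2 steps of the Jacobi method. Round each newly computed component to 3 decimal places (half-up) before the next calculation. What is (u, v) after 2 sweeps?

(1.500, -0.750)

Iteration 1:
  u = (12 - (2)·-3.000) / (4) = 4.500
  v = (12 - (4)·-3.000) / (8) = 3.000
Iteration 2:
  u = (12 - (2)·3.000) / (4) = 1.500
  v = (12 - (4)·4.500) / (8) = -0.750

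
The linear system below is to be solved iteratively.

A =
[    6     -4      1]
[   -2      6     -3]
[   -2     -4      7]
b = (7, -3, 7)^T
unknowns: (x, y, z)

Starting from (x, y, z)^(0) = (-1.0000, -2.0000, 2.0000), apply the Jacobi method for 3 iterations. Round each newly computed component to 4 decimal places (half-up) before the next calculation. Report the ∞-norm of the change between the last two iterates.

1.3069

Iteration 1:
  x = (7 - (-4)·-2.0000 - (1)·2.0000) / (6) = -0.5000
  y = (-3 - (-2)·-1.0000 - (-3)·2.0000) / (6) = 0.1667
  z = (7 - (-2)·-1.0000 - (-4)·-2.0000) / (7) = -0.4286
Iteration 2:
  x = (7 - (-4)·0.1667 - (1)·-0.4286) / (6) = 1.3492
  y = (-3 - (-2)·-0.5000 - (-3)·-0.4286) / (6) = -0.8810
  z = (7 - (-2)·-0.5000 - (-4)·0.1667) / (7) = 0.9524
Iteration 3:
  x = (7 - (-4)·-0.8810 - (1)·0.9524) / (6) = 0.4206
  y = (-3 - (-2)·1.3492 - (-3)·0.9524) / (6) = 0.4259
  z = (7 - (-2)·1.3492 - (-4)·-0.8810) / (7) = 0.8821
Change: (-0.9286, 1.3069, -0.0703) → max |·| = 1.3069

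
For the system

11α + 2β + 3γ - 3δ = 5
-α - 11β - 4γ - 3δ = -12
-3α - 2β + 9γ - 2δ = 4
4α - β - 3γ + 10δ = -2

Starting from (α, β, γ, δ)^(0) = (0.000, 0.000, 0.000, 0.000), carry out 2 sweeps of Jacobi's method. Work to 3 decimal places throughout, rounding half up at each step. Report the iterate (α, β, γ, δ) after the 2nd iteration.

(0.081, 0.943, 0.794, -0.140)

Iteration 1:
  α = (5 - (2)·0.000 - (3)·0.000 - (-3)·0.000) / (11) = 0.455
  β = (-12 - (-1)·0.000 - (-4)·0.000 - (-3)·0.000) / (-11) = 1.091
  γ = (4 - (-3)·0.000 - (-2)·0.000 - (-2)·0.000) / (9) = 0.444
  δ = (-2 - (4)·0.000 - (-1)·0.000 - (-3)·0.000) / (10) = -0.200
Iteration 2:
  α = (5 - (2)·1.091 - (3)·0.444 - (-3)·-0.200) / (11) = 0.081
  β = (-12 - (-1)·0.455 - (-4)·0.444 - (-3)·-0.200) / (-11) = 0.943
  γ = (4 - (-3)·0.455 - (-2)·1.091 - (-2)·-0.200) / (9) = 0.794
  δ = (-2 - (4)·0.455 - (-1)·1.091 - (-3)·0.444) / (10) = -0.140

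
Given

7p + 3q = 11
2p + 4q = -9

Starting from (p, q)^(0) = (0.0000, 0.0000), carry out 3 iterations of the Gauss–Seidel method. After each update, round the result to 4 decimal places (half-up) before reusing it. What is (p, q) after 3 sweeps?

(3.1512, -3.8256)

Iteration 1:
  p = (11 - (3)·0.0000) / (7) = 1.5714
  q = (-9 - (2)·1.5714) / (4) = -3.0357
Iteration 2:
  p = (11 - (3)·-3.0357) / (7) = 2.8724
  q = (-9 - (2)·2.8724) / (4) = -3.6862
Iteration 3:
  p = (11 - (3)·-3.6862) / (7) = 3.1512
  q = (-9 - (2)·3.1512) / (4) = -3.8256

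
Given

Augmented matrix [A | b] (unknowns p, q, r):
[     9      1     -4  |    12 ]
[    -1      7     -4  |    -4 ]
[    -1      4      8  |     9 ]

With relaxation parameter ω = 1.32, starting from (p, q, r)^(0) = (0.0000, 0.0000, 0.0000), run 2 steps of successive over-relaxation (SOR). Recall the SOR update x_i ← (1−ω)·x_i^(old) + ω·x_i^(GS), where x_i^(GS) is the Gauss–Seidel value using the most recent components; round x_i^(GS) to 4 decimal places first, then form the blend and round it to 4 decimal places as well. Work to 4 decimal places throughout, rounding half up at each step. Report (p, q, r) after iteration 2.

(2.4638, 1.3950, 0.3135)

Iteration 1:
  p: GS value = (12 - (1)·0.0000 - (-4)·0.0000) / (9) = 1.3333;  p ← (1−ω)·0.0000 + ω·1.3333 = 1.7600
  q: GS value = (-4 - (-1)·1.7600 - (-4)·0.0000) / (7) = -0.3200;  q ← (1−ω)·0.0000 + ω·-0.3200 = -0.4224
  r: GS value = (9 - (-1)·1.7600 - (4)·-0.4224) / (8) = 1.5562;  r ← (1−ω)·0.0000 + ω·1.5562 = 2.0542
Iteration 2:
  p: GS value = (12 - (1)·-0.4224 - (-4)·2.0542) / (9) = 2.2932;  p ← (1−ω)·1.7600 + ω·2.2932 = 2.4638
  q: GS value = (-4 - (-1)·2.4638 - (-4)·2.0542) / (7) = 0.9544;  q ← (1−ω)·-0.4224 + ω·0.9544 = 1.3950
  r: GS value = (9 - (-1)·2.4638 - (4)·1.3950) / (8) = 0.7355;  r ← (1−ω)·2.0542 + ω·0.7355 = 0.3135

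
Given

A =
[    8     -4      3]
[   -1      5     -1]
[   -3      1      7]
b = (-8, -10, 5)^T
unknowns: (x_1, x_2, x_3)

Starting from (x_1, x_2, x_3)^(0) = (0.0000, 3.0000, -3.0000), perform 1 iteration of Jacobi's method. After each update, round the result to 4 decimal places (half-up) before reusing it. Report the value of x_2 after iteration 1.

-2.6000

Iteration 1:
  x_1 = (-8 - (-4)·3.0000 - (3)·-3.0000) / (8) = 1.6250
  x_2 = (-10 - (-1)·0.0000 - (-1)·-3.0000) / (5) = -2.6000
  x_3 = (5 - (-3)·0.0000 - (1)·3.0000) / (7) = 0.2857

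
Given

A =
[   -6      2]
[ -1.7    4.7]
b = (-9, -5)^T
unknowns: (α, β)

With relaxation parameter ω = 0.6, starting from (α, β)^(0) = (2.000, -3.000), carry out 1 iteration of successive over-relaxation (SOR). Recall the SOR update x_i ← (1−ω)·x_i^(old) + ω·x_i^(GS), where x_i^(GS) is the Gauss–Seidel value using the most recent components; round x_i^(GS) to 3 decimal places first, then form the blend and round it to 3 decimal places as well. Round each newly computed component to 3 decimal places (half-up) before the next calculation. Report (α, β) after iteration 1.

(1.100, -1.600)

Iteration 1:
  α: GS value = (-9 - (2)·-3.000) / (-6) = 0.500;  α ← (1−ω)·2.000 + ω·0.500 = 1.100
  β: GS value = (-5 - (-1.7)·1.100) / (4.7) = -0.666;  β ← (1−ω)·-3.000 + ω·-0.666 = -1.600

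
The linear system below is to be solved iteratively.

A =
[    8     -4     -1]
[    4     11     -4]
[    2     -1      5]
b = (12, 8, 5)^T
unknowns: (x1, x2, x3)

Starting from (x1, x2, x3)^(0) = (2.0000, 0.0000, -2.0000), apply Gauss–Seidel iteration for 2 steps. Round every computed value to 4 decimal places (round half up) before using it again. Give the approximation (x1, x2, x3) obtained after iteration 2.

Iteration 1:
  x1 = (12 - (-4)·0.0000 - (-1)·-2.0000) / (8) = 1.2500
  x2 = (8 - (4)·1.2500 - (-4)·-2.0000) / (11) = -0.4545
  x3 = (5 - (2)·1.2500 - (-1)·-0.4545) / (5) = 0.4091
Iteration 2:
  x1 = (12 - (-4)·-0.4545 - (-1)·0.4091) / (8) = 1.3239
  x2 = (8 - (4)·1.3239 - (-4)·0.4091) / (11) = 0.3946
  x3 = (5 - (2)·1.3239 - (-1)·0.3946) / (5) = 0.5494

(1.3239, 0.3946, 0.5494)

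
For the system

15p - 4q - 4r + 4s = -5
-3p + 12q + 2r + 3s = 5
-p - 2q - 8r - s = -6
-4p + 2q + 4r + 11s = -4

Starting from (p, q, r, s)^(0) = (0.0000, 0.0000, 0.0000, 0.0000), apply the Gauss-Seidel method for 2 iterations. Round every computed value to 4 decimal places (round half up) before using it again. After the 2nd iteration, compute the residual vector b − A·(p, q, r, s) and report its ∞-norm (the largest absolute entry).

0.4128

Iteration 1:
  p = (-5 - (-4)·0.0000 - (-4)·0.0000 - (4)·0.0000) / (15) = -0.3333
  q = (5 - (-3)·-0.3333 - (2)·0.0000 - (3)·0.0000) / (12) = 0.3333
  r = (-6 - (-1)·-0.3333 - (-2)·0.3333 - (-1)·0.0000) / (-8) = 0.7083
  s = (-4 - (-4)·-0.3333 - (2)·0.3333 - (4)·0.7083) / (11) = -0.8030
Iteration 2:
  p = (-5 - (-4)·0.3333 - (-4)·0.7083 - (4)·-0.8030) / (15) = 0.1586
  q = (5 - (-3)·0.1586 - (2)·0.7083 - (3)·-0.8030) / (12) = 0.5390
  r = (-6 - (-1)·0.1586 - (-2)·0.5390 - (-1)·-0.8030) / (-8) = 0.6958
  s = (-4 - (-4)·0.1586 - (2)·0.5390 - (4)·0.6958) / (11) = -0.6570
Residual b − A·x = (0.1882, -0.4128, 0.1460, 0.0002); ∞-norm = 0.4128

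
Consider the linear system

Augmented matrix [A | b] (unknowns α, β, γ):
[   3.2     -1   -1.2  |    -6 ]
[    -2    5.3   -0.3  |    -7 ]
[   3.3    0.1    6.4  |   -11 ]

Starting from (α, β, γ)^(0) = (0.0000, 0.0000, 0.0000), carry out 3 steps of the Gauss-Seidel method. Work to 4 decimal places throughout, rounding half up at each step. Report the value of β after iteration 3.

-2.3617

Iteration 1:
  α = (-6 - (-1)·0.0000 - (-1.2)·0.0000) / (3.2) = -1.8750
  β = (-7 - (-2)·-1.8750 - (-0.3)·0.0000) / (5.3) = -2.0283
  γ = (-11 - (3.3)·-1.8750 - (0.1)·-2.0283) / (6.4) = -0.7203
Iteration 2:
  α = (-6 - (-1)·-2.0283 - (-1.2)·-0.7203) / (3.2) = -2.7790
  β = (-7 - (-2)·-2.7790 - (-0.3)·-0.7203) / (5.3) = -2.4102
  γ = (-11 - (3.3)·-2.7790 - (0.1)·-2.4102) / (6.4) = -0.2482
Iteration 3:
  α = (-6 - (-1)·-2.4102 - (-1.2)·-0.2482) / (3.2) = -2.7213
  β = (-7 - (-2)·-2.7213 - (-0.3)·-0.2482) / (5.3) = -2.3617
  γ = (-11 - (3.3)·-2.7213 - (0.1)·-2.3617) / (6.4) = -0.2787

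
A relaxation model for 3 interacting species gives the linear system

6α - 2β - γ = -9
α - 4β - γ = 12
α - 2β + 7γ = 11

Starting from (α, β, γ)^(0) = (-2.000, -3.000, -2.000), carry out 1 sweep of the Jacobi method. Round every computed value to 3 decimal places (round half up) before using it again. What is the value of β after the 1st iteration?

-3.000

Iteration 1:
  α = (-9 - (-2)·-3.000 - (-1)·-2.000) / (6) = -2.833
  β = (12 - (1)·-2.000 - (-1)·-2.000) / (-4) = -3.000
  γ = (11 - (1)·-2.000 - (-2)·-3.000) / (7) = 1.000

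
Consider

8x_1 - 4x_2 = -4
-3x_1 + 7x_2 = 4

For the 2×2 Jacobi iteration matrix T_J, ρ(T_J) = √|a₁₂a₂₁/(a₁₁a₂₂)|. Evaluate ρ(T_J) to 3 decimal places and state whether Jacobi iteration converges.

0.463

a₁₂a₂₁/(a₁₁a₂₂) = (-4)·(-3) / ((8)·(7)) = 0.214286
ρ = √|0.214286| = √0.214286 = 0.463
ρ < 1, so Jacobi converges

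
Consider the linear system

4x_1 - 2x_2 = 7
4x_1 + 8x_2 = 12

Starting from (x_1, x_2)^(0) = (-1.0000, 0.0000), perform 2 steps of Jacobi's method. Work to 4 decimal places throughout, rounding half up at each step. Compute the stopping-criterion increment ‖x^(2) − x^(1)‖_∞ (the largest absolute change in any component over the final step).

Iteration 1:
  x_1 = (7 - (-2)·0.0000) / (4) = 1.7500
  x_2 = (12 - (4)·-1.0000) / (8) = 2.0000
Iteration 2:
  x_1 = (7 - (-2)·2.0000) / (4) = 2.7500
  x_2 = (12 - (4)·1.7500) / (8) = 0.6250
Change: (1.0000, -1.3750) → max |·| = 1.3750

1.3750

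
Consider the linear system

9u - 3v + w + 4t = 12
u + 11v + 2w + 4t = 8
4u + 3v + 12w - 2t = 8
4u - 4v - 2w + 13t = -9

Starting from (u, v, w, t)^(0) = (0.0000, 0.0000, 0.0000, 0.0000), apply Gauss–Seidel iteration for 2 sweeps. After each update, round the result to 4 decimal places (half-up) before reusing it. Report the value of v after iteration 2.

0.8681

Iteration 1:
  u = (12 - (-3)·0.0000 - (1)·0.0000 - (4)·0.0000) / (9) = 1.3333
  v = (8 - (1)·1.3333 - (2)·0.0000 - (4)·0.0000) / (11) = 0.6061
  w = (8 - (4)·1.3333 - (3)·0.6061 - (-2)·0.0000) / (12) = 0.0707
  t = (-9 - (4)·1.3333 - (-4)·0.6061 - (-2)·0.0707) / (13) = -0.9052
Iteration 2:
  u = (12 - (-3)·0.6061 - (1)·0.0707 - (4)·-0.9052) / (9) = 1.9298
  v = (8 - (1)·1.9298 - (2)·0.0707 - (4)·-0.9052) / (11) = 0.8681
  w = (8 - (4)·1.9298 - (3)·0.8681 - (-2)·-0.9052) / (12) = -0.3445
  t = (-9 - (4)·1.9298 - (-4)·0.8681 - (-2)·-0.3445) / (13) = -1.0720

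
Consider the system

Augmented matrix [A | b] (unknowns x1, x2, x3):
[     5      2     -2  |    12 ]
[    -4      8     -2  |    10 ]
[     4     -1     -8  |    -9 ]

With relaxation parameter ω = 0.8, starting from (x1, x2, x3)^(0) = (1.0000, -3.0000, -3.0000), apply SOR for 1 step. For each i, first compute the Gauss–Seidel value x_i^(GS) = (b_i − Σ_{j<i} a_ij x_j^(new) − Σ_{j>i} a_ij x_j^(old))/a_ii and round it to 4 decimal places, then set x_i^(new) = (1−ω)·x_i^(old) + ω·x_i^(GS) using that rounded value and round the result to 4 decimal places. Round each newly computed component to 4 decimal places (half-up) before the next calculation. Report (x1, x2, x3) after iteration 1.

Iteration 1:
  x1: GS value = (12 - (2)·-3.0000 - (-2)·-3.0000) / (5) = 2.4000;  x1 ← (1−ω)·1.0000 + ω·2.4000 = 2.1200
  x2: GS value = (10 - (-4)·2.1200 - (-2)·-3.0000) / (8) = 1.5600;  x2 ← (1−ω)·-3.0000 + ω·1.5600 = 0.6480
  x3: GS value = (-9 - (4)·2.1200 - (-1)·0.6480) / (-8) = 2.1040;  x3 ← (1−ω)·-3.0000 + ω·2.1040 = 1.0832

(2.1200, 0.6480, 1.0832)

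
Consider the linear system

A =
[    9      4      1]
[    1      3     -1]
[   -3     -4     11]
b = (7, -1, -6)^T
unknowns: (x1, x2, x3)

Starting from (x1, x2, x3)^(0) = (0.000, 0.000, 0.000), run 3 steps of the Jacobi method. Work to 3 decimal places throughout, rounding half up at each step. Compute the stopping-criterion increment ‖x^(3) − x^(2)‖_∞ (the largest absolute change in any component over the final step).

Iteration 1:
  x1 = (7 - (4)·0.000 - (1)·0.000) / (9) = 0.778
  x2 = (-1 - (1)·0.000 - (-1)·0.000) / (3) = -0.333
  x3 = (-6 - (-3)·0.000 - (-4)·0.000) / (11) = -0.545
Iteration 2:
  x1 = (7 - (4)·-0.333 - (1)·-0.545) / (9) = 0.986
  x2 = (-1 - (1)·0.778 - (-1)·-0.545) / (3) = -0.774
  x3 = (-6 - (-3)·0.778 - (-4)·-0.333) / (11) = -0.454
Iteration 3:
  x1 = (7 - (4)·-0.774 - (1)·-0.454) / (9) = 1.172
  x2 = (-1 - (1)·0.986 - (-1)·-0.454) / (3) = -0.813
  x3 = (-6 - (-3)·0.986 - (-4)·-0.774) / (11) = -0.558
Change: (0.186, -0.039, -0.104) → max |·| = 0.186

0.186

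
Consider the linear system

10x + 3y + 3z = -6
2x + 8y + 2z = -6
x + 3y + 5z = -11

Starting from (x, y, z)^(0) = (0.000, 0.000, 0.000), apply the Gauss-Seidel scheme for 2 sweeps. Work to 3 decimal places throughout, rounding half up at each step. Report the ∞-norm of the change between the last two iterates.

Iteration 1:
  x = (-6 - (3)·0.000 - (3)·0.000) / (10) = -0.600
  y = (-6 - (2)·-0.600 - (2)·0.000) / (8) = -0.600
  z = (-11 - (1)·-0.600 - (3)·-0.600) / (5) = -1.720
Iteration 2:
  x = (-6 - (3)·-0.600 - (3)·-1.720) / (10) = 0.096
  y = (-6 - (2)·0.096 - (2)·-1.720) / (8) = -0.344
  z = (-11 - (1)·0.096 - (3)·-0.344) / (5) = -2.013
Change: (0.696, 0.256, -0.293) → max |·| = 0.696

0.696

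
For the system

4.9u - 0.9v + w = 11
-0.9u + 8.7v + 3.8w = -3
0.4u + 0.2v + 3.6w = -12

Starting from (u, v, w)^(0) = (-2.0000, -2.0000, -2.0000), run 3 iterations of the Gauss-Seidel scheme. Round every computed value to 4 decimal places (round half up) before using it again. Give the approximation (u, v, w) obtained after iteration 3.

(3.3011, 1.6423, -3.7914)

Iteration 1:
  u = (11 - (-0.9)·-2.0000 - (1)·-2.0000) / (4.9) = 2.2857
  v = (-3 - (-0.9)·2.2857 - (3.8)·-2.0000) / (8.7) = 0.7652
  w = (-12 - (0.4)·2.2857 - (0.2)·0.7652) / (3.6) = -3.6298
Iteration 2:
  u = (11 - (-0.9)·0.7652 - (1)·-3.6298) / (4.9) = 3.1262
  v = (-3 - (-0.9)·3.1262 - (3.8)·-3.6298) / (8.7) = 1.5640
  w = (-12 - (0.4)·3.1262 - (0.2)·1.5640) / (3.6) = -3.7676
Iteration 3:
  u = (11 - (-0.9)·1.5640 - (1)·-3.7676) / (4.9) = 3.3011
  v = (-3 - (-0.9)·3.3011 - (3.8)·-3.7676) / (8.7) = 1.6423
  w = (-12 - (0.4)·3.3011 - (0.2)·1.6423) / (3.6) = -3.7914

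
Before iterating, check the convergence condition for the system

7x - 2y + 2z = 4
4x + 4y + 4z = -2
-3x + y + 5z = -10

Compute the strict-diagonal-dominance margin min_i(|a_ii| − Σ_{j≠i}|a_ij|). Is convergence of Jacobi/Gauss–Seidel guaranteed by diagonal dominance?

-4

row 1: |7| − (2+2) = 3
row 2: |4| − (4+4) = -4
row 3: |5| − (3+1) = 1
minimum over rows = -4 → not strictly diagonally dominant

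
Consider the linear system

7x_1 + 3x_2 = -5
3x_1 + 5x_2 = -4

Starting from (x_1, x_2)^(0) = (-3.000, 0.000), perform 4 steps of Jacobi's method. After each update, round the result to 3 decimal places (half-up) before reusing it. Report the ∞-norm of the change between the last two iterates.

Iteration 1:
  x_1 = (-5 - (3)·0.000) / (7) = -0.714
  x_2 = (-4 - (3)·-3.000) / (5) = 1.000
Iteration 2:
  x_1 = (-5 - (3)·1.000) / (7) = -1.143
  x_2 = (-4 - (3)·-0.714) / (5) = -0.372
Iteration 3:
  x_1 = (-5 - (3)·-0.372) / (7) = -0.555
  x_2 = (-4 - (3)·-1.143) / (5) = -0.114
Iteration 4:
  x_1 = (-5 - (3)·-0.114) / (7) = -0.665
  x_2 = (-4 - (3)·-0.555) / (5) = -0.467
Change: (-0.110, -0.353) → max |·| = 0.353

0.353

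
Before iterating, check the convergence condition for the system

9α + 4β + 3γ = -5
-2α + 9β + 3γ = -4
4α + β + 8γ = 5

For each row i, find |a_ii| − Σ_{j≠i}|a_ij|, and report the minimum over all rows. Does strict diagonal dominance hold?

row 1: |9| − (4+3) = 2
row 2: |9| − (2+3) = 4
row 3: |8| − (4+1) = 3
minimum over rows = 2 → strictly diagonally dominant (convergence guaranteed)

2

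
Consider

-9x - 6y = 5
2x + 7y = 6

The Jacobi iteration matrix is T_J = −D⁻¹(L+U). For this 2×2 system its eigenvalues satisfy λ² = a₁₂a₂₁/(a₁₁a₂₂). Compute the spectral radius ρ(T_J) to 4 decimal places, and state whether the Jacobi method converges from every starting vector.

0.4364

a₁₂a₂₁/(a₁₁a₂₂) = (-6)·(2) / ((-9)·(7)) = 0.190476
ρ = √|0.190476| = √0.190476 = 0.4364
ρ < 1, so Jacobi converges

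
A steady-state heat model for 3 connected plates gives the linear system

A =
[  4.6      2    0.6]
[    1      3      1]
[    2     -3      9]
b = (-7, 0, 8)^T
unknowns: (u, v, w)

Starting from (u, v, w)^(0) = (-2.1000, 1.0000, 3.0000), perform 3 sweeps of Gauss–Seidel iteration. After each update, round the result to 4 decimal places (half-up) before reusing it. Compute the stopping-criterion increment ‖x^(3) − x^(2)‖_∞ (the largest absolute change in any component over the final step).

Iteration 1:
  u = (-7 - (2)·1.0000 - (0.6)·3.0000) / (4.6) = -2.3478
  v = (0 - (1)·-2.3478 - (1)·3.0000) / (3) = -0.2174
  w = (8 - (2)·-2.3478 - (-3)·-0.2174) / (9) = 1.3382
Iteration 2:
  u = (-7 - (2)·-0.2174 - (0.6)·1.3382) / (4.6) = -1.6018
  v = (0 - (1)·-1.6018 - (1)·1.3382) / (3) = 0.0879
  w = (8 - (2)·-1.6018 - (-3)·0.0879) / (9) = 1.2741
Iteration 3:
  u = (-7 - (2)·0.0879 - (0.6)·1.2741) / (4.6) = -1.7261
  v = (0 - (1)·-1.7261 - (1)·1.2741) / (3) = 0.1507
  w = (8 - (2)·-1.7261 - (-3)·0.1507) / (9) = 1.3227
Change: (-0.1243, 0.0628, 0.0486) → max |·| = 0.1243

0.1243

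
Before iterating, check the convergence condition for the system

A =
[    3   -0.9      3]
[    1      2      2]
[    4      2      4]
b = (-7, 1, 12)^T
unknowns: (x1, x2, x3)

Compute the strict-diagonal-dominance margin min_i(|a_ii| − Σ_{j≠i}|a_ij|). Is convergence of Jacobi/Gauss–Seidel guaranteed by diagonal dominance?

-2

row 1: |3| − (0.9+3) = -0.9
row 2: |2| − (1+2) = -1
row 3: |4| − (4+2) = -2
minimum over rows = -2 → not strictly diagonally dominant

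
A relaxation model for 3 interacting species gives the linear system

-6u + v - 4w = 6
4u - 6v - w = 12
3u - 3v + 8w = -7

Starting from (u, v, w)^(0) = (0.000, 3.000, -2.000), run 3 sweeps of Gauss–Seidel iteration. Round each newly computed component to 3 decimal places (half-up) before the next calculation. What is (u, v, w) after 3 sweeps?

(-0.295, -1.945, -1.494)

Iteration 1:
  u = (6 - (1)·3.000 - (-4)·-2.000) / (-6) = 0.833
  v = (12 - (4)·0.833 - (-1)·-2.000) / (-6) = -1.111
  w = (-7 - (3)·0.833 - (-3)·-1.111) / (8) = -1.604
Iteration 2:
  u = (6 - (1)·-1.111 - (-4)·-1.604) / (-6) = -0.116
  v = (12 - (4)·-0.116 - (-1)·-1.604) / (-6) = -1.810
  w = (-7 - (3)·-0.116 - (-3)·-1.810) / (8) = -1.510
Iteration 3:
  u = (6 - (1)·-1.810 - (-4)·-1.510) / (-6) = -0.295
  v = (12 - (4)·-0.295 - (-1)·-1.510) / (-6) = -1.945
  w = (-7 - (3)·-0.295 - (-3)·-1.945) / (8) = -1.494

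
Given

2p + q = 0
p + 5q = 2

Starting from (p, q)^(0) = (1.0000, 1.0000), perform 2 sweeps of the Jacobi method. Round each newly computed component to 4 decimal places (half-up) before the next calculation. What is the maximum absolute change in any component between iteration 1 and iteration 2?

0.4000

Iteration 1:
  p = (0 - (1)·1.0000) / (2) = -0.5000
  q = (2 - (1)·1.0000) / (5) = 0.2000
Iteration 2:
  p = (0 - (1)·0.2000) / (2) = -0.1000
  q = (2 - (1)·-0.5000) / (5) = 0.5000
Change: (0.4000, 0.3000) → max |·| = 0.4000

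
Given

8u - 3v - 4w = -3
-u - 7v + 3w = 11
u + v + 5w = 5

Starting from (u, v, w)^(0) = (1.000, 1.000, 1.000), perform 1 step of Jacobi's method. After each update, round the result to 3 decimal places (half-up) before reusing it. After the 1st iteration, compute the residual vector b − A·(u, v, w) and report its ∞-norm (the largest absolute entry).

8.458

Iteration 1:
  u = (-3 - (-3)·1.000 - (-4)·1.000) / (8) = 0.500
  v = (11 - (-1)·1.000 - (3)·1.000) / (-7) = -1.286
  w = (5 - (1)·1.000 - (1)·1.000) / (5) = 0.600
Residual b − A·x = (-8.458, 0.698, 2.786); ∞-norm = 8.458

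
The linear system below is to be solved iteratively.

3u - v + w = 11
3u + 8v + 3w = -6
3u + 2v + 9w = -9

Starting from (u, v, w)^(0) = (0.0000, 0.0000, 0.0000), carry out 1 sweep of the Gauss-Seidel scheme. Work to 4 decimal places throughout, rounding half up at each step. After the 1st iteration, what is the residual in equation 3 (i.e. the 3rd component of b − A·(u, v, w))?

-0.0001

Iteration 1:
  u = (11 - (-1)·0.0000 - (1)·0.0000) / (3) = 3.6667
  v = (-6 - (3)·3.6667 - (3)·0.0000) / (8) = -2.1250
  w = (-9 - (3)·3.6667 - (2)·-2.1250) / (9) = -1.7500
Residual b − A·x = (-0.3751, 5.2499, -0.0001)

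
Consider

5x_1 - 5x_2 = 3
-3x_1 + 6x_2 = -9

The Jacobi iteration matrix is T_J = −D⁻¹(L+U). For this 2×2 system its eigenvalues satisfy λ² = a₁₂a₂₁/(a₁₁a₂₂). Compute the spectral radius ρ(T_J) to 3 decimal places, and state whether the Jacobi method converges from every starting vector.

a₁₂a₂₁/(a₁₁a₂₂) = (-5)·(-3) / ((5)·(6)) = 0.500000
ρ = √|0.500000| = √0.500000 = 0.707
ρ < 1, so Jacobi converges

0.707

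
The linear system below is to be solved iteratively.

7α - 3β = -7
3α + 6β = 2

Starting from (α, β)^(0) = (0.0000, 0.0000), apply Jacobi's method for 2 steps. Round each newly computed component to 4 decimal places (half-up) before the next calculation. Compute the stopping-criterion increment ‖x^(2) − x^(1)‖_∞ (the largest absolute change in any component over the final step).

0.5000

Iteration 1:
  α = (-7 - (-3)·0.0000) / (7) = -1.0000
  β = (2 - (3)·0.0000) / (6) = 0.3333
Iteration 2:
  α = (-7 - (-3)·0.3333) / (7) = -0.8572
  β = (2 - (3)·-1.0000) / (6) = 0.8333
Change: (0.1428, 0.5000) → max |·| = 0.5000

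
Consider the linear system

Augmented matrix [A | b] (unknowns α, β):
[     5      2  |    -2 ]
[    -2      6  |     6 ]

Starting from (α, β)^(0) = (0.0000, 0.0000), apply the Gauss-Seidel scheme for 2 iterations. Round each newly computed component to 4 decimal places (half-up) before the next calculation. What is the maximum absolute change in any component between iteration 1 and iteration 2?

0.3467

Iteration 1:
  α = (-2 - (2)·0.0000) / (5) = -0.4000
  β = (6 - (-2)·-0.4000) / (6) = 0.8667
Iteration 2:
  α = (-2 - (2)·0.8667) / (5) = -0.7467
  β = (6 - (-2)·-0.7467) / (6) = 0.7511
Change: (-0.3467, -0.1156) → max |·| = 0.3467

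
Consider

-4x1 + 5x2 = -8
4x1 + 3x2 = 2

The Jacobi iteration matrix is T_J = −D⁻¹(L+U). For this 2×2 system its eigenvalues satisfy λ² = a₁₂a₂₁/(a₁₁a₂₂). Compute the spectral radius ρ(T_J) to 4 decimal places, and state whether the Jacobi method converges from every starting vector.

a₁₂a₂₁/(a₁₁a₂₂) = (5)·(4) / ((-4)·(3)) = -1.666667
ρ = √|-1.666667| = √1.666667 = 1.2910
ρ > 1, so Jacobi diverges

1.2910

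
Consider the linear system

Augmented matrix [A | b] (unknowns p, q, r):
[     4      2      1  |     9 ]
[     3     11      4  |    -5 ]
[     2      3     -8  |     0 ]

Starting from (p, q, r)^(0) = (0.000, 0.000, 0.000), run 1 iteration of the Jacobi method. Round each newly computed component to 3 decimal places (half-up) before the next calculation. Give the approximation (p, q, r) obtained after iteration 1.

(2.250, -0.455, 0.000)

Iteration 1:
  p = (9 - (2)·0.000 - (1)·0.000) / (4) = 2.250
  q = (-5 - (3)·0.000 - (4)·0.000) / (11) = -0.455
  r = (0 - (2)·0.000 - (3)·0.000) / (-8) = 0.000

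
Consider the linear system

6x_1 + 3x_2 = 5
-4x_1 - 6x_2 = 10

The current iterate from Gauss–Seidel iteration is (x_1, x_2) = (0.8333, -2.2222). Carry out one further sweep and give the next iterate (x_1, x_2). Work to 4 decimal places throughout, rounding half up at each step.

One sweep:
  x_1 = (5 - (3)·-2.2222) / (6) = 1.9444
  x_2 = (10 - (-4)·1.9444) / (-6) = -2.9629

(1.9444, -2.9629)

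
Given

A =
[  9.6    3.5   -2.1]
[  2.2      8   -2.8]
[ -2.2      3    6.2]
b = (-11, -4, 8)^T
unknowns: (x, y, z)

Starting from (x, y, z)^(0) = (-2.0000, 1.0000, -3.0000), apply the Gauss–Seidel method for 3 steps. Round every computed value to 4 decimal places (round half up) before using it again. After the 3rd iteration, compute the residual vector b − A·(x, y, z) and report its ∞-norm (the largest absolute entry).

0.8070

Iteration 1:
  x = (-11 - (3.5)·1.0000 - (-2.1)·-3.0000) / (9.6) = -2.1667
  y = (-4 - (2.2)·-2.1667 - (-2.8)·-3.0000) / (8) = -0.9542
  z = (8 - (-2.2)·-2.1667 - (3)·-0.9542) / (6.2) = 0.9832
Iteration 2:
  x = (-11 - (3.5)·-0.9542 - (-2.1)·0.9832) / (9.6) = -0.5829
  y = (-4 - (2.2)·-0.5829 - (-2.8)·0.9832) / (8) = 0.0044
  z = (8 - (-2.2)·-0.5829 - (3)·0.0044) / (6.2) = 1.0814
Iteration 3:
  x = (-11 - (3.5)·0.0044 - (-2.1)·1.0814) / (9.6) = -0.9109
  y = (-4 - (2.2)·-0.9109 - (-2.8)·1.0814) / (8) = 0.1290
  z = (8 - (-2.2)·-0.9109 - (3)·0.1290) / (6.2) = 0.9047
Residual b − A·x = (-0.8070, -0.4949, -0.0001); ∞-norm = 0.8070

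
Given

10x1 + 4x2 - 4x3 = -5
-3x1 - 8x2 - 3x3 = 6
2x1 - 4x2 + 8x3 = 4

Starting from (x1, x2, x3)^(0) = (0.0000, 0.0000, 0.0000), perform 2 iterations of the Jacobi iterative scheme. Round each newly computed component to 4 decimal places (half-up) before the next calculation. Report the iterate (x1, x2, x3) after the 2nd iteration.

(0.0000, -0.7500, 0.2500)

Iteration 1:
  x1 = (-5 - (4)·0.0000 - (-4)·0.0000) / (10) = -0.5000
  x2 = (6 - (-3)·0.0000 - (-3)·0.0000) / (-8) = -0.7500
  x3 = (4 - (2)·0.0000 - (-4)·0.0000) / (8) = 0.5000
Iteration 2:
  x1 = (-5 - (4)·-0.7500 - (-4)·0.5000) / (10) = 0.0000
  x2 = (6 - (-3)·-0.5000 - (-3)·0.5000) / (-8) = -0.7500
  x3 = (4 - (2)·-0.5000 - (-4)·-0.7500) / (8) = 0.2500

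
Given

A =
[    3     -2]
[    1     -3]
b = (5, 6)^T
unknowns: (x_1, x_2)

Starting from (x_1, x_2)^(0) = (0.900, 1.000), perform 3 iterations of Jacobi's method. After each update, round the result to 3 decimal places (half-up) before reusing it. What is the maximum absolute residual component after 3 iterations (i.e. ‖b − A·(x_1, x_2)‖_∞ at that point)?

Iteration 1:
  x_1 = (5 - (-2)·1.000) / (3) = 2.333
  x_2 = (6 - (1)·0.900) / (-3) = -1.700
Iteration 2:
  x_1 = (5 - (-2)·-1.700) / (3) = 0.533
  x_2 = (6 - (1)·2.333) / (-3) = -1.222
Iteration 3:
  x_1 = (5 - (-2)·-1.222) / (3) = 0.852
  x_2 = (6 - (1)·0.533) / (-3) = -1.822
Residual b − A·x = (-1.200, -0.318); ∞-norm = 1.200

1.200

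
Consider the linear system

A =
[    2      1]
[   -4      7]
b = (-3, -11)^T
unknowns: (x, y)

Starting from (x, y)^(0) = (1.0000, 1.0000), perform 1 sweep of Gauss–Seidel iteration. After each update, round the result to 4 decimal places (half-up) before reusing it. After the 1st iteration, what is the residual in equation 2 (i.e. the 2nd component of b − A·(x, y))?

0.0001

Iteration 1:
  x = (-3 - (1)·1.0000) / (2) = -2.0000
  y = (-11 - (-4)·-2.0000) / (7) = -2.7143
Residual b − A·x = (3.7143, 0.0001)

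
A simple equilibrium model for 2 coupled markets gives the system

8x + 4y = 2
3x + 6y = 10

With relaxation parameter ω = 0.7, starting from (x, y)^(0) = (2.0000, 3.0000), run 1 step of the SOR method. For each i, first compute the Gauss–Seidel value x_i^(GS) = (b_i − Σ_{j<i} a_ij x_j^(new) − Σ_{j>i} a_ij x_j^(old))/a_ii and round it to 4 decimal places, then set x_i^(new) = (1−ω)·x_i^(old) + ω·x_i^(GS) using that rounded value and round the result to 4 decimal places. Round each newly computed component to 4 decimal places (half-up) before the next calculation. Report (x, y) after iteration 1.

(-0.2750, 2.1629)

Iteration 1:
  x: GS value = (2 - (4)·3.0000) / (8) = -1.2500;  x ← (1−ω)·2.0000 + ω·-1.2500 = -0.2750
  y: GS value = (10 - (3)·-0.2750) / (6) = 1.8042;  y ← (1−ω)·3.0000 + ω·1.8042 = 2.1629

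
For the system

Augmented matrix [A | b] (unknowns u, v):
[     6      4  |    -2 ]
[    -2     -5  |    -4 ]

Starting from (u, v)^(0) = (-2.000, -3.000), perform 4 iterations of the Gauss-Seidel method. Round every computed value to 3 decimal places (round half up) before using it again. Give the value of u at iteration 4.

Iteration 1:
  u = (-2 - (4)·-3.000) / (6) = 1.667
  v = (-4 - (-2)·1.667) / (-5) = 0.133
Iteration 2:
  u = (-2 - (4)·0.133) / (6) = -0.422
  v = (-4 - (-2)·-0.422) / (-5) = 0.969
Iteration 3:
  u = (-2 - (4)·0.969) / (6) = -0.979
  v = (-4 - (-2)·-0.979) / (-5) = 1.192
Iteration 4:
  u = (-2 - (4)·1.192) / (6) = -1.128
  v = (-4 - (-2)·-1.128) / (-5) = 1.251

-1.128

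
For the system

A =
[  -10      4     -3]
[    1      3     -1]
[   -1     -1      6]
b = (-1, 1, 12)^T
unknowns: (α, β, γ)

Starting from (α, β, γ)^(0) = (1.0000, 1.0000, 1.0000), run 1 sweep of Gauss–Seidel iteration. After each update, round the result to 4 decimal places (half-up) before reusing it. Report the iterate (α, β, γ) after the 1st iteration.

(0.2000, 0.6000, 2.1333)

Iteration 1:
  α = (-1 - (4)·1.0000 - (-3)·1.0000) / (-10) = 0.2000
  β = (1 - (1)·0.2000 - (-1)·1.0000) / (3) = 0.6000
  γ = (12 - (-1)·0.2000 - (-1)·0.6000) / (6) = 2.1333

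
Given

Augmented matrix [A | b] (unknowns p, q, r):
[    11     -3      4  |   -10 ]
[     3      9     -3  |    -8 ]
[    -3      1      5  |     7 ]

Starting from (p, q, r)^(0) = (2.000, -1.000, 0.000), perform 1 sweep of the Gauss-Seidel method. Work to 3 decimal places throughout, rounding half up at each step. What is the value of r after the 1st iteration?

Iteration 1:
  p = (-10 - (-3)·-1.000 - (4)·0.000) / (11) = -1.182
  q = (-8 - (3)·-1.182 - (-3)·0.000) / (9) = -0.495
  r = (7 - (-3)·-1.182 - (1)·-0.495) / (5) = 0.790

0.790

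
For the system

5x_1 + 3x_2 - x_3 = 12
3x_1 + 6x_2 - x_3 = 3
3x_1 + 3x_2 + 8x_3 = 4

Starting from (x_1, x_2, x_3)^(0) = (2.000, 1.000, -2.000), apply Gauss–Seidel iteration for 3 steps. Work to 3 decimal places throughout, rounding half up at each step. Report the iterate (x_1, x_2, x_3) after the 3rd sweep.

Iteration 1:
  x_1 = (12 - (3)·1.000 - (-1)·-2.000) / (5) = 1.400
  x_2 = (3 - (3)·1.400 - (-1)·-2.000) / (6) = -0.533
  x_3 = (4 - (3)·1.400 - (3)·-0.533) / (8) = 0.175
Iteration 2:
  x_1 = (12 - (3)·-0.533 - (-1)·0.175) / (5) = 2.755
  x_2 = (3 - (3)·2.755 - (-1)·0.175) / (6) = -0.848
  x_3 = (4 - (3)·2.755 - (3)·-0.848) / (8) = -0.215
Iteration 3:
  x_1 = (12 - (3)·-0.848 - (-1)·-0.215) / (5) = 2.866
  x_2 = (3 - (3)·2.866 - (-1)·-0.215) / (6) = -0.969
  x_3 = (4 - (3)·2.866 - (3)·-0.969) / (8) = -0.211

(2.866, -0.969, -0.211)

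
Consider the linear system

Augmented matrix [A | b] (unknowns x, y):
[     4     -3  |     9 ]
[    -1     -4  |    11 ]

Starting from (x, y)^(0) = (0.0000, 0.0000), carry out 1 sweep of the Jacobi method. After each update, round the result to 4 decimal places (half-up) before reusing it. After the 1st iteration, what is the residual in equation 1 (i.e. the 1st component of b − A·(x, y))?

-8.2500

Iteration 1:
  x = (9 - (-3)·0.0000) / (4) = 2.2500
  y = (11 - (-1)·0.0000) / (-4) = -2.7500
Residual b − A·x = (-8.2500, 2.2500)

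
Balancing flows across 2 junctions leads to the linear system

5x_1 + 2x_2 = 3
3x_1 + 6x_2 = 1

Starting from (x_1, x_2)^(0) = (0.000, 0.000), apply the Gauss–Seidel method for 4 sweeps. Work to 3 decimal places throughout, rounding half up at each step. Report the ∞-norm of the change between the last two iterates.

Iteration 1:
  x_1 = (3 - (2)·0.000) / (5) = 0.600
  x_2 = (1 - (3)·0.600) / (6) = -0.133
Iteration 2:
  x_1 = (3 - (2)·-0.133) / (5) = 0.653
  x_2 = (1 - (3)·0.653) / (6) = -0.160
Iteration 3:
  x_1 = (3 - (2)·-0.160) / (5) = 0.664
  x_2 = (1 - (3)·0.664) / (6) = -0.165
Iteration 4:
  x_1 = (3 - (2)·-0.165) / (5) = 0.666
  x_2 = (1 - (3)·0.666) / (6) = -0.166
Change: (0.002, -0.001) → max |·| = 0.002

0.002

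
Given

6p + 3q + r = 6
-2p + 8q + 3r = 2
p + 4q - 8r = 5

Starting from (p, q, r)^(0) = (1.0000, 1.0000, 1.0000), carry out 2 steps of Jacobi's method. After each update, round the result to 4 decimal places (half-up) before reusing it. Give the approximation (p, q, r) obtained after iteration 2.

Iteration 1:
  p = (6 - (3)·1.0000 - (1)·1.0000) / (6) = 0.3333
  q = (2 - (-2)·1.0000 - (3)·1.0000) / (8) = 0.1250
  r = (5 - (1)·1.0000 - (4)·1.0000) / (-8) = 0.0000
Iteration 2:
  p = (6 - (3)·0.1250 - (1)·0.0000) / (6) = 0.9375
  q = (2 - (-2)·0.3333 - (3)·0.0000) / (8) = 0.3333
  r = (5 - (1)·0.3333 - (4)·0.1250) / (-8) = -0.5208

(0.9375, 0.3333, -0.5208)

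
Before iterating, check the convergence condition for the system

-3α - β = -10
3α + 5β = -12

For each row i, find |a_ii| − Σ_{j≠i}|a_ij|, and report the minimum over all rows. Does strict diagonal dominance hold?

2

row 1: |-3| − (1) = 2
row 2: |5| − (3) = 2
minimum over rows = 2 → strictly diagonally dominant (convergence guaranteed)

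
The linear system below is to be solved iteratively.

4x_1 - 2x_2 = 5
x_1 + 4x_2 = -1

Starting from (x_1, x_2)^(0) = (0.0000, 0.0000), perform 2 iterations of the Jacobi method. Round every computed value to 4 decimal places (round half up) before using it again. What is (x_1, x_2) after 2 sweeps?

(1.1250, -0.5625)

Iteration 1:
  x_1 = (5 - (-2)·0.0000) / (4) = 1.2500
  x_2 = (-1 - (1)·0.0000) / (4) = -0.2500
Iteration 2:
  x_1 = (5 - (-2)·-0.2500) / (4) = 1.1250
  x_2 = (-1 - (1)·1.2500) / (4) = -0.5625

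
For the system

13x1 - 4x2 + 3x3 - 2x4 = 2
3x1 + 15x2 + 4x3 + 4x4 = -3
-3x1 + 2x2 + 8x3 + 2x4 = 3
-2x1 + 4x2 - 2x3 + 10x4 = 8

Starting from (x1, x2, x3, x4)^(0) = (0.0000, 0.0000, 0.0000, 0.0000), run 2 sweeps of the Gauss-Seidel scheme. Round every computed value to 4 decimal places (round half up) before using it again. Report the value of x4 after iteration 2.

Iteration 1:
  x1 = (2 - (-4)·0.0000 - (3)·0.0000 - (-2)·0.0000) / (13) = 0.1538
  x2 = (-3 - (3)·0.1538 - (4)·0.0000 - (4)·0.0000) / (15) = -0.2308
  x3 = (3 - (-3)·0.1538 - (2)·-0.2308 - (2)·0.0000) / (8) = 0.4904
  x4 = (8 - (-2)·0.1538 - (4)·-0.2308 - (-2)·0.4904) / (10) = 1.0212
Iteration 2:
  x1 = (2 - (-4)·-0.2308 - (3)·0.4904 - (-2)·1.0212) / (13) = 0.1268
  x2 = (-3 - (3)·0.1268 - (4)·0.4904 - (4)·1.0212) / (15) = -0.6285
  x3 = (3 - (-3)·0.1268 - (2)·-0.6285 - (2)·1.0212) / (8) = 0.3244
  x4 = (8 - (-2)·0.1268 - (4)·-0.6285 - (-2)·0.3244) / (10) = 1.1416

1.1416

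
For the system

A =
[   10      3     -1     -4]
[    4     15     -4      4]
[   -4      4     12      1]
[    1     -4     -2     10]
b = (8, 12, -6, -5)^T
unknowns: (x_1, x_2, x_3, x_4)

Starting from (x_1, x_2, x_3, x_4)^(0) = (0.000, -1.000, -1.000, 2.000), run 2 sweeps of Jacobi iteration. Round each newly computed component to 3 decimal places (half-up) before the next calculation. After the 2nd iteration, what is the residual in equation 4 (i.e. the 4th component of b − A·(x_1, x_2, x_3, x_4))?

Iteration 1:
  x_1 = (8 - (3)·-1.000 - (-1)·-1.000 - (-4)·2.000) / (10) = 1.800
  x_2 = (12 - (4)·0.000 - (-4)·-1.000 - (4)·2.000) / (15) = 0.000
  x_3 = (-6 - (-4)·0.000 - (4)·-1.000 - (1)·2.000) / (12) = -0.333
  x_4 = (-5 - (1)·0.000 - (-4)·-1.000 - (-2)·-1.000) / (10) = -1.100
Iteration 2:
  x_1 = (8 - (3)·0.000 - (-1)·-0.333 - (-4)·-1.100) / (10) = 0.327
  x_2 = (12 - (4)·1.800 - (-4)·-0.333 - (4)·-1.100) / (15) = 0.525
  x_3 = (-6 - (-4)·1.800 - (4)·0.000 - (1)·-1.100) / (12) = 0.192
  x_4 = (-5 - (1)·1.800 - (-4)·0.000 - (-2)·-0.333) / (10) = -0.747
Residual b − A·x = (0.359, 6.573, -8.349, 4.627)

4.627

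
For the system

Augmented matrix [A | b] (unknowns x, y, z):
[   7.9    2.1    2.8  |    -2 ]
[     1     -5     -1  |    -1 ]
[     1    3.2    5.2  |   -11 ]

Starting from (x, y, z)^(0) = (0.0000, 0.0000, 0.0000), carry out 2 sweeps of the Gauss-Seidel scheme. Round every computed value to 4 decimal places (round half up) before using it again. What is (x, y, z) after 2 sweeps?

(0.4722, 0.7262, -2.6531)

Iteration 1:
  x = (-2 - (2.1)·0.0000 - (2.8)·0.0000) / (7.9) = -0.2532
  y = (-1 - (1)·-0.2532 - (-1)·0.0000) / (-5) = 0.1494
  z = (-11 - (1)·-0.2532 - (3.2)·0.1494) / (5.2) = -2.1586
Iteration 2:
  x = (-2 - (2.1)·0.1494 - (2.8)·-2.1586) / (7.9) = 0.4722
  y = (-1 - (1)·0.4722 - (-1)·-2.1586) / (-5) = 0.7262
  z = (-11 - (1)·0.4722 - (3.2)·0.7262) / (5.2) = -2.6531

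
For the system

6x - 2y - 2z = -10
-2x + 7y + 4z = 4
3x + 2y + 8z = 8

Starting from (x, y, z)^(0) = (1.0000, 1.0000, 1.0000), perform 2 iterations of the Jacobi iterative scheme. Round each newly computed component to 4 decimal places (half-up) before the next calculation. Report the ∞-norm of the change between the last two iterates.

Iteration 1:
  x = (-10 - (-2)·1.0000 - (-2)·1.0000) / (6) = -1.0000
  y = (4 - (-2)·1.0000 - (4)·1.0000) / (7) = 0.2857
  z = (8 - (3)·1.0000 - (2)·1.0000) / (8) = 0.3750
Iteration 2:
  x = (-10 - (-2)·0.2857 - (-2)·0.3750) / (6) = -1.4464
  y = (4 - (-2)·-1.0000 - (4)·0.3750) / (7) = 0.0714
  z = (8 - (3)·-1.0000 - (2)·0.2857) / (8) = 1.3036
Change: (-0.4464, -0.2143, 0.9286) → max |·| = 0.9286

0.9286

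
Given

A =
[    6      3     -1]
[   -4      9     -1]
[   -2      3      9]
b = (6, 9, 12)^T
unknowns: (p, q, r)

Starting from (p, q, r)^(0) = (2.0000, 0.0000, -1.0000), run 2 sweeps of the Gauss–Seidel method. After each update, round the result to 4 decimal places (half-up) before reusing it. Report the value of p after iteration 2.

0.5535

Iteration 1:
  p = (6 - (3)·0.0000 - (-1)·-1.0000) / (6) = 0.8333
  q = (9 - (-4)·0.8333 - (-1)·-1.0000) / (9) = 1.2592
  r = (12 - (-2)·0.8333 - (3)·1.2592) / (9) = 1.0988
Iteration 2:
  p = (6 - (3)·1.2592 - (-1)·1.0988) / (6) = 0.5535
  q = (9 - (-4)·0.5535 - (-1)·1.0988) / (9) = 1.3681
  r = (12 - (-2)·0.5535 - (3)·1.3681) / (9) = 1.0003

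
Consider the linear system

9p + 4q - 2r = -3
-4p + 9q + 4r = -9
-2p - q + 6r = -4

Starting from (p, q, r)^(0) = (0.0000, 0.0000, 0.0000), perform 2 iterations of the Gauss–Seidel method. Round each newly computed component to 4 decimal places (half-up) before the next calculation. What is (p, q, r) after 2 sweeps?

(-0.0384, -0.5864, -0.7772)

Iteration 1:
  p = (-3 - (4)·0.0000 - (-2)·0.0000) / (9) = -0.3333
  q = (-9 - (-4)·-0.3333 - (4)·0.0000) / (9) = -1.1481
  r = (-4 - (-2)·-0.3333 - (-1)·-1.1481) / (6) = -0.9691
Iteration 2:
  p = (-3 - (4)·-1.1481 - (-2)·-0.9691) / (9) = -0.0384
  q = (-9 - (-4)·-0.0384 - (4)·-0.9691) / (9) = -0.5864
  r = (-4 - (-2)·-0.0384 - (-1)·-0.5864) / (6) = -0.7772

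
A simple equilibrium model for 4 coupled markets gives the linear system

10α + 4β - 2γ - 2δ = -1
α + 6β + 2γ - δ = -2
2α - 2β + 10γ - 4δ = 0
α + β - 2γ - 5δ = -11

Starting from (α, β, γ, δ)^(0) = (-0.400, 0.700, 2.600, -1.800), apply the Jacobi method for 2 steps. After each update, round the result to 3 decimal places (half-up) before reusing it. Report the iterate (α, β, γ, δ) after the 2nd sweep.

Iteration 1:
  α = (-1 - (4)·0.700 - (-2)·2.600 - (-2)·-1.800) / (10) = -0.220
  β = (-2 - (1)·-0.400 - (2)·2.600 - (-1)·-1.800) / (6) = -1.433
  γ = (0 - (2)·-0.400 - (-2)·0.700 - (-4)·-1.800) / (10) = -0.500
  δ = (-11 - (1)·-0.400 - (1)·0.700 - (-2)·2.600) / (-5) = 1.220
Iteration 2:
  α = (-1 - (4)·-1.433 - (-2)·-0.500 - (-2)·1.220) / (10) = 0.617
  β = (-2 - (1)·-0.220 - (2)·-0.500 - (-1)·1.220) / (6) = 0.073
  γ = (0 - (2)·-0.220 - (-2)·-1.433 - (-4)·1.220) / (10) = 0.245
  δ = (-11 - (1)·-0.220 - (1)·-1.433 - (-2)·-0.500) / (-5) = 2.069

(0.617, 0.073, 0.245, 2.069)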